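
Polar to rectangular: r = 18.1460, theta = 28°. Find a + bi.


a = 18.1460*cos(28°) = 18.1460*0.88295 = 16.0220
b = 18.1460*sin(28°) = 18.1460*0.46947 = 8.5190

16.0220 + 8.5190i


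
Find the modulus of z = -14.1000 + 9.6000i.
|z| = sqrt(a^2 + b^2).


|z| = sqrt((-14.1)^2 + 9.6^2) = sqrt(198.81 + 92.16) = sqrt(290.97) = 17.0578

|z| = 17.0578


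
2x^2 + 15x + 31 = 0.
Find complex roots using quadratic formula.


disc = 15^2 - 4*2*31 = 225 - 248 = -23
sqrt(|disc|) = sqrt(23) = 4.7958
Real part = -15/(2*2) = -3.7500
Imag part = 4.7958/(2*2) = 1.1990

-3.7500 ± 1.1990i


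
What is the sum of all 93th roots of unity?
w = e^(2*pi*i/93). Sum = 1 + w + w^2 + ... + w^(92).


The sum of all 93th roots of unity is 0.
Geometric series: (1 - w^93)/(1 - w) = (1-1)/(1-w) = 0 since w^93 = 1, w ≠ 1.
Alternatively: coefficient of z^92 in z^93 - 1 is 0.

0


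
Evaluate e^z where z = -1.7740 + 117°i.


e^-1.7740 = 0.1697
cos(117°) = -0.454
sin(117°) = 0.891
Real = 0.1697*(-0.454) = -0.0770
Imag = 0.1697*0.891 = 0.1512

-0.0770 + 0.1512i


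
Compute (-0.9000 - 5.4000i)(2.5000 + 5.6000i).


Real = -0.9*2.5 - (-5.4)*5.6 = -2.25 - (-30.24) = 27.99
Imag = -0.9*5.6 + 2.5*(-5.4) = -5.04 - (13.5) = -18.54

27.9900 - 18.5400i


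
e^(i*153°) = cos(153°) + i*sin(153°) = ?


cos(153°) = -0.8910
sin(153°) = 0.4540

e^(i*153°) = -0.8910 + 0.4540i


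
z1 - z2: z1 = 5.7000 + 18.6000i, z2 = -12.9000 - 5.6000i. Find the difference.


Real: 5.7 + 12.9 = 18.6
Imag: 18.6 + 5.6 = 24.2

18.6000 + 24.2000i


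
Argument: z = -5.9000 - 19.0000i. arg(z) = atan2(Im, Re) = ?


Re = -5.9, Im = -19
arg = atan2(-19, -5.9) = -107.2509 degrees

arg(z) = -107.2509 degrees


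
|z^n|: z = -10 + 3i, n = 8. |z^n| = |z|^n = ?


|z| = sqrt(100+9) = sqrt(109) = 10.4403
|z^8| = |z|^8 = (sqrt(109))^8 = 109^4 = 141158161

|z^8| = 141158161


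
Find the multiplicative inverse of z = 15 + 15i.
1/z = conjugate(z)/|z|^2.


|z|^2 = 225+225 = 450
1/z = (15 - 15i)/450

1/z = 0.0333 - 0.0333i


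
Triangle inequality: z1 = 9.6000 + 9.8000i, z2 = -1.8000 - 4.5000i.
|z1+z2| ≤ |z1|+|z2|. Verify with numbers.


|z1| = sqrt(9.6^2 + 9.8^2) = sqrt(188.2) = 13.7186
|z2| = sqrt((-1.8)^2 + (-4.5)^2) = sqrt(23.49) = 4.8466
z1+z2 = 7.8000 + 5.3000i
|z1+z2| = sqrt(88.93) = 9.4303
|z1|+|z2| = 13.7186 + 4.8466 = 18.5652

|z1+z2| = 9.4303 ≤ |z1|+|z2| = 18.5652 (verified)


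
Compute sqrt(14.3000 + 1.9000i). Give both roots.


|z| = sqrt(204.49+3.61) = 14.4257
sqrt((|z|+a)/2) = sqrt((14.4257+14.3)/2) = sqrt(14.3628) = 3.7898
sqrt((|z|-a)/2) = sqrt((14.4257-14.3)/2) = sqrt(0.0628) = 0.2507

±(3.7898 + 0.2507i) i.e. 3.7898 + 0.2507i and -3.7898 - 0.2507i


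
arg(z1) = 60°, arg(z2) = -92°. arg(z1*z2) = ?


arg(z1*z2) = 60° - 92° = -32°
Normalized to (-180°, 180°]: -32°

-32°


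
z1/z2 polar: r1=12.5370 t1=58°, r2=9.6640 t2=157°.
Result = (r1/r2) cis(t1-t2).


r = 12.5370 / 9.6640 = 1.2973
theta = 58° - 157° = -99° = 261° (mod 360)

1.2973 cis(261°)


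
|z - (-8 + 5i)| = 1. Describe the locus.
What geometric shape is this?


|z - z0| = r is a circle with center z0 and radius r.
Center = (-8, 5), radius = 1

Circle with center (-8, 5) and radius 1


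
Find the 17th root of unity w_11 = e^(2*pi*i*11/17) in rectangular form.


Angle = 360*11/17 = 232.9412°
a = cos(232.9412°) = -0.6026
b = sin(232.9412°) = -0.7980

-0.6026 - 0.7980i


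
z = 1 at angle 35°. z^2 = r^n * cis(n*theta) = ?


r^2 = 1^2 = 1
n*theta = 2*35° = 70° = 70° (mod 360)
a = 1*cos(70°) = 0.3420
b = 1*sin(70°) = 0.9397

1 cis(70°) = 0.3420 + 0.9397i


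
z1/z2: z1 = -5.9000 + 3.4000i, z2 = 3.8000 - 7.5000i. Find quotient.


Conjugate of z2 = 3.8000 + 7.5000i
Numerator: (-5.9000 + 3.4000i)(3.8000 + 7.5000i) = -47.9200 - 31.3300i
Denominator: 3.8^2 + (-7.5)^2 = 70.69
Result = (-47.9200 - 31.3300i)/70.69

-0.6779 - 0.4432i


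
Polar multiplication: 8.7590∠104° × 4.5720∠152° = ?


r = 8.7590 * 4.5720 = 40.0461
theta = 104° + 152° = 256° = 256° (mod 360)

40.0461 cis(256°)


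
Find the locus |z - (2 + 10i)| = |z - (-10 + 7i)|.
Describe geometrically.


Equal distances means the locus is the perpendicular bisector of z1 and z2.
Midpoint = ((2+(-10))/2, (10+7)/2) = (-4.0000, 8.5000)

Perpendicular bisector through (-4.0000, 8.5000)


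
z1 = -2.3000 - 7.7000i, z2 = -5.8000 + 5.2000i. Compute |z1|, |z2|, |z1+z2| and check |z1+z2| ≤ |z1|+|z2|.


|z1| = sqrt((-2.3)^2 + (-7.7)^2) = sqrt(64.58) = 8.0362
|z2| = sqrt((-5.8)^2 + 5.2^2) = sqrt(60.68) = 7.7897
z1+z2 = -8.1000 - 2.5000i
|z1+z2| = sqrt(71.86) = 8.4770
|z1|+|z2| = 8.0362 + 7.7897 = 15.8259

|z1+z2| = 8.4770 ≤ |z1|+|z2| = 15.8259 (verified)


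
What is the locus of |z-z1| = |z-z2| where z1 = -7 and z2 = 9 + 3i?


Equal distances means the locus is the perpendicular bisector of z1 and z2.
Midpoint = ((-7+9)/2, (0+3)/2) = (1.0000, 1.5000)

Perpendicular bisector through (1.0000, 1.5000)


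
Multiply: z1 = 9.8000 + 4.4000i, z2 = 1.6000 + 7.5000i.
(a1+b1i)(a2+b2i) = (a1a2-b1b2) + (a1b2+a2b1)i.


Real = 9.8*1.6 - 4.4*7.5 = 15.68 - 33 = -17.32
Imag = 9.8*7.5 + 1.6*4.4 = 73.5 + 7.04 = 80.54

-17.3200 + 80.5400i


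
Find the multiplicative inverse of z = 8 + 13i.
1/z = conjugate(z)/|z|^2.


|z|^2 = 64+169 = 233
1/z = (8 - 13i)/233

1/z = 0.0343 - 0.0558i


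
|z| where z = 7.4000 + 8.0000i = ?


|z| = sqrt(7.4^2 + 8^2) = sqrt(54.76 + 64) = sqrt(118.76) = 10.8977

|z| = 10.8977


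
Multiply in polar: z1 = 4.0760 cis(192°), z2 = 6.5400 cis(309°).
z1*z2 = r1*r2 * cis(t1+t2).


r = 4.0760 * 6.5400 = 26.6570
theta = 192° + 309° = 501° = 141° (mod 360)

26.6570 cis(141°)


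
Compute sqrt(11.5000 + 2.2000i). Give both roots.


|z| = sqrt(132.25+4.84) = 11.7085
sqrt((|z|+a)/2) = sqrt((11.7085+11.5)/2) = sqrt(11.6043) = 3.4065
sqrt((|z|-a)/2) = sqrt((11.7085-11.5)/2) = sqrt(0.1043) = 0.3229

±(3.4065 + 0.3229i) i.e. 3.4065 + 0.3229i and -3.4065 - 0.3229i


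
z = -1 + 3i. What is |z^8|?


|z| = sqrt(1+9) = sqrt(10) = 3.1623
|z^8| = |z|^8 = (sqrt(10))^8 = 10^4 = 10000

|z^8| = 10000


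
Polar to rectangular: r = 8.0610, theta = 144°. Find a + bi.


a = 8.0610*cos(144°) = 8.0610*(-0.80902) = -6.5215
b = 8.0610*sin(144°) = 8.0610*0.587785 = 4.7381

-6.5215 + 4.7381i


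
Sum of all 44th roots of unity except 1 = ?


With w = e^(2*pi*i/44), all 44 of the 44th roots of unity w^0 = 1, w, ..., w^(43) sum to 0: 1 + w + ... + w^(43) = (1 - w^44)/(1 - w) = 0 since w^44 = 1, w ≠ 1.
Removing the root 1: w + w^2 + ... + w^(43) = 0 - 1 = -1

Sum = -1


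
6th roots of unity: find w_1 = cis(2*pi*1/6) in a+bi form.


Angle = 360*1/6 = 60°
a = cos(60°) = 0.5000
b = sin(60°) = 0.8660

0.5000 + 0.8660i


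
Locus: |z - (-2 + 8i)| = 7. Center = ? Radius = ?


|z - z0| = r is a circle with center z0 and radius r.
Center = (-2, 8), radius = 7

Circle with center (-2, 8) and radius 7


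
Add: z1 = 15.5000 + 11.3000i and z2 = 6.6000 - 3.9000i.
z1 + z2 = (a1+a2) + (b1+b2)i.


Real: 15.5 + 6.6 = 22.1
Imag: 11.3 - 3.9 = 7.4

22.1000 + 7.4000i


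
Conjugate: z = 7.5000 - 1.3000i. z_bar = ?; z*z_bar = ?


z_bar = 7.5000 + 1.3000i
z*z_bar = 7.5^2 + (-1.3)^2 = 56.25 + 1.69 = 57.94

z_bar = 7.5000 + 1.3000i, z*z_bar = 57.94


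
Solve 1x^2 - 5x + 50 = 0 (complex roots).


disc = (-5)^2 - 4*1*50 = 25 - 200 = -175
sqrt(|disc|) = sqrt(175) = 13.2288
Real part = 5/(2*1) = 2.5000
Imag part = 13.2288/(2*1) = 6.6144

2.5000 ± 6.6144i


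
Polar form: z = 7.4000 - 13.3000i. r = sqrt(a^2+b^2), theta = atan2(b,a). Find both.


r = sqrt(54.76+176.89) = sqrt(231.65) = 15.2201
theta = atan2(-13.3, 7.4) = -60.9088 degrees

r = 15.2201, theta = -60.9088 degrees


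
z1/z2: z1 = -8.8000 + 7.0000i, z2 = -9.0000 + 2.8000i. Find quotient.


Conjugate of z2 = -9.0000 - 2.8000i
Numerator: (-8.8000 + 7.0000i)(-9.0000 - 2.8000i) = 98.8000 - 38.3600i
Denominator: (-9)^2 + 2.8^2 = 88.84
Result = (98.8000 - 38.3600i)/88.84

1.1121 - 0.4318i


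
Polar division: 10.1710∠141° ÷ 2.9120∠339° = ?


r = 10.1710 / 2.9120 = 3.4928
theta = 141° - 339° = -198° = 162° (mod 360)

3.4928 cis(162°)


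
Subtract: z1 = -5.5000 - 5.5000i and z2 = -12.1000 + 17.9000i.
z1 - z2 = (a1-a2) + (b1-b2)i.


Real: -5.5 + 12.1 = 6.6
Imag: -5.5 - 17.9 = -23.4

6.6000 - 23.4000i


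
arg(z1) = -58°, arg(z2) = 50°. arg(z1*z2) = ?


arg(z1*z2) = -58° + 50° = -8°
Normalized to (-180°, 180°]: -8°

-8°


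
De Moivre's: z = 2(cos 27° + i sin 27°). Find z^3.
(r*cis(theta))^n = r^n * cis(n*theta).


r^3 = 2^3 = 8
n*theta = 3*27° = 81° = 81° (mod 360)
a = 8*cos(81°) = 1.2515
b = 8*sin(81°) = 7.9015

8 cis(81°) = 1.2515 + 7.9015i


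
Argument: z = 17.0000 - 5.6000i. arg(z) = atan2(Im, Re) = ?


Re = 17, Im = -5.6
arg = atan2(-5.6, 17) = -18.2325 degrees

arg(z) = -18.2325 degrees


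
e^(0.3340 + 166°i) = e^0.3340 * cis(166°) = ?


e^0.3340 = 1.39654
cos(166°) = -0.9703
sin(166°) = 0.24192
Real = 1.39654*(-0.9703) = -1.3551
Imag = 1.39654*0.24192 = 0.3379

-1.3551 + 0.3379i


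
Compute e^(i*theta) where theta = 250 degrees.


cos(250°) = -0.3420
sin(250°) = -0.9397

e^(i*250°) = -0.3420 - 0.9397i


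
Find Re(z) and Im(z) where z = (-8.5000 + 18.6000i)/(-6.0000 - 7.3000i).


Multiply by conjugate: (-8.5000 + 18.6000i)(-6.0000 + 7.3000i) / ((-6)^2 + (-7.3)^2)
Numerator real = -8.5*(-6) + 18.6*(-7.3) = -84.78
Numerator imag = 18.6*(-6) - (-8.5)*(-7.3) = -173.65
Denominator = 89.29
Re(z) = -84.78/89.29 = -0.9495
Im(z) = -173.65/89.29 = -1.9448

Re(z) = -0.9495, Im(z) = -1.9448


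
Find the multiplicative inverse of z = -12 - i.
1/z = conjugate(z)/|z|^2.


|z|^2 = 144+1 = 145
1/z = (-12 + 1i)/145

1/z = -0.0828 + 0.0069i


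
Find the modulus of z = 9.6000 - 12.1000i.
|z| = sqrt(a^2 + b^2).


|z| = sqrt(9.6^2 + (-12.1)^2) = sqrt(92.16 + 146.41) = sqrt(238.57) = 15.4457

|z| = 15.4457


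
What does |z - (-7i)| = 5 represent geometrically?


|z - z0| = r is a circle with center z0 and radius r.
Center = (0, -7), radius = 5

Circle with center (0, -7) and radius 5


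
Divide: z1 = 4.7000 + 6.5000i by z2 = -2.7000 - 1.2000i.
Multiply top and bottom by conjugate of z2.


Conjugate of z2 = -2.7000 + 1.2000i
Numerator: (4.7000 + 6.5000i)(-2.7000 + 1.2000i) = -20.4900 - 11.9100i
Denominator: (-2.7)^2 + (-1.2)^2 = 8.73
Result = (-20.4900 - 11.9100i)/8.73

-2.3471 - 1.3643i


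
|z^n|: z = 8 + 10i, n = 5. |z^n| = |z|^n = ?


|z| = sqrt(64+100) = sqrt(164) = 12.8062
|z^5| = |z|^5 = (sqrt(164))^5 = 164^2 * sqrt(164) = 26896*sqrt(164)

|z^5| = 26896*sqrt(164) ≈ 344436.8590


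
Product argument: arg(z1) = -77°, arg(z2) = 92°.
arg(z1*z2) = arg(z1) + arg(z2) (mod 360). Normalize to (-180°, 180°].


arg(z1*z2) = -77° + 92° = 15°
Normalized to (-180°, 180°]: 15°

15°


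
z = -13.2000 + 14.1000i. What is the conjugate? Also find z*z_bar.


z_bar = -13.2000 - 14.1000i
z*z_bar = (-13.2)^2 + 14.1^2 = 174.24 + 198.81 = 373.05

z_bar = -13.2000 - 14.1000i, z*z_bar = 373.05


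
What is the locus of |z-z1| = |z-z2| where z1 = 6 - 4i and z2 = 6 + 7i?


Equal distances means the locus is the perpendicular bisector of z1 and z2.
Midpoint = ((6+6)/2, (-4+7)/2) = (6.0000, 1.5000)

Perpendicular bisector through (6.0000, 1.5000)


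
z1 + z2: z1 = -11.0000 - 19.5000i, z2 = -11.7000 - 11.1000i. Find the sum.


Real: -11 - 11.7 = -22.7
Imag: -19.5 - 11.1 = -30.6

-22.7000 - 30.6000i


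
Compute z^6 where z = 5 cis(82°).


r^6 = 5^6 = 15625
n*theta = 6*82° = 492° = 132° (mod 360)
a = 15625*cos(132°) = -10455.1657
b = 15625*sin(132°) = 11611.6379

15625 cis(132°) = -10455.1657 + 11611.6379i


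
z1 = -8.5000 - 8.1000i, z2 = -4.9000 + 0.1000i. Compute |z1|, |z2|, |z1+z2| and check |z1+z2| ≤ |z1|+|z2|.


|z1| = sqrt((-8.5)^2 + (-8.1)^2) = sqrt(137.86) = 11.7414
|z2| = sqrt((-4.9)^2 + 0.1^2) = sqrt(24.02) = 4.9010
z1+z2 = -13.4000 - 8.0000i
|z1+z2| = sqrt(243.56) = 15.6064
|z1|+|z2| = 11.7414 + 4.9010 = 16.6424

|z1+z2| = 15.6064 ≤ |z1|+|z2| = 16.6424 (verified)


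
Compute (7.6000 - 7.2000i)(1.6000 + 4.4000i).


Real = 7.6*1.6 - (-7.2)*4.4 = 12.16 - (-31.68) = 43.84
Imag = 7.6*4.4 + 1.6*(-7.2) = 33.44 - (11.52) = 21.92

43.8400 + 21.9200i


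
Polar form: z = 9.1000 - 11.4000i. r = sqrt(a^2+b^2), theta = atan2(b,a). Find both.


r = sqrt(82.81+129.96) = sqrt(212.77) = 14.5866
theta = atan2(-11.4, 9.1) = -51.4015 degrees

r = 14.5866, theta = -51.4015 degrees


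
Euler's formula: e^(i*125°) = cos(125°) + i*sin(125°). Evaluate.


cos(125°) = -0.5736
sin(125°) = 0.8192

e^(i*125°) = -0.5736 + 0.8192i


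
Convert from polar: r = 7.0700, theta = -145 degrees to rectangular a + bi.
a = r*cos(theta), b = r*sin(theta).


a = 7.0700*cos(-145°) = 7.0700*(-0.81915) = -5.7914
b = 7.0700*sin(-145°) = 7.0700*(-0.57358) = -4.0552

-5.7914 - 4.0552i


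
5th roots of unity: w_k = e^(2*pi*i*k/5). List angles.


The 5th roots of unity are cis(360k/5°) for k=0..4
Angle step = 360/5 = 72°
Primitive root: cis(72°)
Primitive root = 0.3090 + 0.9511i

5 roots at angles: 0°, 72°, 144°, 216°, 288°


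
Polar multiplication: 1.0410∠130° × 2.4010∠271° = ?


r = 1.0410 * 2.4010 = 2.4994
theta = 130° + 271° = 401° = 41° (mod 360)

2.4994 cis(41°)


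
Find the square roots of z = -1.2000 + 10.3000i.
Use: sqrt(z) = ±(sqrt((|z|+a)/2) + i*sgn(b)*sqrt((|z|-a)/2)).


|z| = sqrt(1.44+106.09) = 10.3697
sqrt((|z|+a)/2) = sqrt((10.3697+(-1.2))/2) = sqrt(4.5848) = 2.1412
sqrt((|z|-a)/2) = sqrt((10.3697-(-1.2))/2) = sqrt(5.7848) = 2.4052

±(2.1412 + 2.4052i) i.e. 2.1412 + 2.4052i and -2.1412 - 2.4052i


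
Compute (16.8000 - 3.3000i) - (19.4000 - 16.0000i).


Real: 16.8 - 19.4 = -2.6
Imag: -3.3 + 16 = 12.7

-2.6000 + 12.7000i


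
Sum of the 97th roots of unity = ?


The sum of all 97th roots of unity is 0.
Geometric series: (1 - w^97)/(1 - w) = (1-1)/(1-w) = 0 since w^97 = 1, w ≠ 1.
Alternatively: coefficient of z^96 in z^97 - 1 is 0.

0


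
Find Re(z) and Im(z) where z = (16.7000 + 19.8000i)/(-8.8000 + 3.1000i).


Multiply by conjugate: (16.7000 + 19.8000i)(-8.8000 - 3.1000i) / ((-8.8)^2 + 3.1^2)
Numerator real = 16.7*(-8.8) + 19.8*3.1 = -85.58
Numerator imag = 19.8*(-8.8) - 16.7*3.1 = -226.01
Denominator = 87.05
Re(z) = -85.58/87.05 = -0.9831
Im(z) = -226.01/87.05 = -2.5963

Re(z) = -0.9831, Im(z) = -2.5963


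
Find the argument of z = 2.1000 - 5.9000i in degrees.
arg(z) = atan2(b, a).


Re = 2.1, Im = -5.9
arg = atan2(-5.9, 2.1) = -70.4077 degrees

arg(z) = -70.4077 degrees


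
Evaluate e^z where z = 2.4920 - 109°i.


e^2.4920 = 12.0854
cos(-109°) = -0.32557
sin(-109°) = -0.94552
Real = 12.0854*(-0.32557) = -3.9346
Imag = 12.0854*(-0.94552) = -11.4270

-3.9346 - 11.4270i


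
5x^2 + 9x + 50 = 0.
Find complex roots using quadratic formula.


disc = 9^2 - 4*5*50 = 81 - 1000 = -919
sqrt(|disc|) = sqrt(919) = 30.3150
Real part = -9/(2*5) = -0.9000
Imag part = 30.3150/(2*5) = 3.0315

-0.9000 ± 3.0315i


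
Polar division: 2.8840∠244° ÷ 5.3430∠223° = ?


r = 2.8840 / 5.3430 = 0.5398
theta = 244° - 223° = 21° = 21° (mod 360)

0.5398 cis(21°)


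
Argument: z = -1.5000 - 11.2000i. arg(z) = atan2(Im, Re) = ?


Re = -1.5, Im = -11.2
arg = atan2(-11.2, -1.5) = -97.6281 degrees

arg(z) = -97.6281 degrees


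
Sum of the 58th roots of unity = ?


The sum of all 58th roots of unity is 0.
Geometric series: (1 - w^58)/(1 - w) = (1-1)/(1-w) = 0 since w^58 = 1, w ≠ 1.
Alternatively: coefficient of z^57 in z^58 - 1 is 0.

0


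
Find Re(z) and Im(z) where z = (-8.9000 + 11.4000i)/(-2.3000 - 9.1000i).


Multiply by conjugate: (-8.9000 + 11.4000i)(-2.3000 + 9.1000i) / ((-2.3)^2 + (-9.1)^2)
Numerator real = -8.9*(-2.3) + 11.4*(-9.1) = -83.27
Numerator imag = 11.4*(-2.3) - (-8.9)*(-9.1) = -107.21
Denominator = 88.1
Re(z) = -83.27/88.1 = -0.9452
Im(z) = -107.21/88.1 = -1.2169

Re(z) = -0.9452, Im(z) = -1.2169


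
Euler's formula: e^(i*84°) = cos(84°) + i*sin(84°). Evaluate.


cos(84°) = 0.1045
sin(84°) = 0.9945

e^(i*84°) = 0.1045 + 0.9945i


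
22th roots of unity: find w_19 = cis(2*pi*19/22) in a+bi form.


Angle = 360*19/22 = 310.9091°
a = cos(310.9091°) = 0.6549
b = sin(310.9091°) = -0.7557

0.6549 - 0.7557i


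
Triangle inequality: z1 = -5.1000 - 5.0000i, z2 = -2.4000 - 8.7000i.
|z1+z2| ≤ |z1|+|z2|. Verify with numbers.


|z1| = sqrt((-5.1)^2 + (-5)^2) = sqrt(51.01) = 7.1421
|z2| = sqrt((-2.4)^2 + (-8.7)^2) = sqrt(81.45) = 9.0250
z1+z2 = -7.5000 - 13.7000i
|z1+z2| = sqrt(243.94) = 15.6186
|z1|+|z2| = 7.1421 + 9.0250 = 16.1671

|z1+z2| = 15.6186 ≤ |z1|+|z2| = 16.1671 (verified)


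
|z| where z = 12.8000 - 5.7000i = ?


|z| = sqrt(12.8^2 + (-5.7)^2) = sqrt(163.84 + 32.49) = sqrt(196.33) = 14.0118

|z| = 14.0118


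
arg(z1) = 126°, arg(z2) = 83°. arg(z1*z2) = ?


arg(z1*z2) = 126° + 83° = 209°
Normalized to (-180°, 180°]: -151°

-151°


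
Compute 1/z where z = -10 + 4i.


|z|^2 = 100+16 = 116
1/z = (-10 - 4i)/116

1/z = -0.0862 - 0.0345i


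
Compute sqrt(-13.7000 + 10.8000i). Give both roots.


|z| = sqrt(187.69+116.64) = 17.4451
sqrt((|z|+a)/2) = sqrt((17.4451+(-13.7))/2) = sqrt(1.8725) = 1.3684
sqrt((|z|-a)/2) = sqrt((17.4451-(-13.7))/2) = sqrt(15.5725) = 3.9462

±(1.3684 + 3.9462i) i.e. 1.3684 + 3.9462i and -1.3684 - 3.9462i


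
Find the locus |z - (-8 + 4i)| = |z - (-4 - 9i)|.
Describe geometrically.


Equal distances means the locus is the perpendicular bisector of z1 and z2.
Midpoint = ((-8+(-4))/2, (4+(-9))/2) = (-6.0000, -2.5000)

Perpendicular bisector through (-6.0000, -2.5000)


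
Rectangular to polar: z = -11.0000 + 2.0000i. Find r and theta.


r = sqrt(121+4) = sqrt(125) = 11.1803
theta = atan2(2, -11) = 169.6952 degrees

r = 11.1803, theta = 169.6952 degrees


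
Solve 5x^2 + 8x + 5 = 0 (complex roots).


disc = 8^2 - 4*5*5 = 64 - 100 = -36
sqrt(|disc|) = sqrt(36) = 6.0000
Real part = -8/(2*5) = -0.8000
Imag part = 6.0000/(2*5) = 0.6000

-0.8000 ± 0.6000i


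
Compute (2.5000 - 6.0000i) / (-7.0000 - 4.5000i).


Conjugate of z2 = -7.0000 + 4.5000i
Numerator: (2.5000 - 6.0000i)(-7.0000 + 4.5000i) = 9.5000 + 53.2500i
Denominator: (-7)^2 + (-4.5)^2 = 69.25
Result = (9.5000 + 53.2500i)/69.25

0.1372 + 0.7690i


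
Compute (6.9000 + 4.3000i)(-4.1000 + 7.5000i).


Real = 6.9*(-4.1) - 4.3*7.5 = -28.29 - 32.25 = -60.54
Imag = 6.9*7.5 - (4.1)*4.3 = 51.75 - (17.63) = 34.12

-60.5400 + 34.1200i


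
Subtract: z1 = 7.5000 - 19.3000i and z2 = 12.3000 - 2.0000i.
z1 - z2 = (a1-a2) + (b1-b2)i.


Real: 7.5 - 12.3 = -4.8
Imag: -19.3 + 2 = -17.3

-4.8000 - 17.3000i


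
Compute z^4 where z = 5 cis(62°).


r^4 = 5^4 = 625
n*theta = 4*62° = 248° = 248° (mod 360)
a = 625*cos(248°) = -234.1291
b = 625*sin(248°) = -579.4899

625 cis(248°) = -234.1291 - 579.4899i


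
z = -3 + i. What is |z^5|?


|z| = sqrt(9+1) = sqrt(10) = 3.1623
|z^5| = |z|^5 = (sqrt(10))^5 = 10^2 * sqrt(10) = 100*sqrt(10)

|z^5| = 100*sqrt(10) ≈ 316.2278


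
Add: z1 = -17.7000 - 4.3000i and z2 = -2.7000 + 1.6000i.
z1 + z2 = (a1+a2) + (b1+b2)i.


Real: -17.7 - 2.7 = -20.4
Imag: -4.3 + 1.6 = -2.7

-20.4000 - 2.7000i


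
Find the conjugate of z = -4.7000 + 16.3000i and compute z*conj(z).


z_bar = -4.7000 - 16.3000i
z*z_bar = (-4.7)^2 + 16.3^2 = 22.09 + 265.69 = 287.78

z_bar = -4.7000 - 16.3000i, z*z_bar = 287.78


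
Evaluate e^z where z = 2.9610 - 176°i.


e^2.9610 = 19.3173
cos(-176°) = -0.99756
sin(-176°) = -0.069756
Real = 19.3173*(-0.99756) = -19.2702
Imag = 19.3173*(-0.069756) = -1.3475

-19.2702 - 1.3475i


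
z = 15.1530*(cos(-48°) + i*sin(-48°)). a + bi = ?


a = 15.1530*cos(-48°) = 15.1530*0.66913 = 10.1393
b = 15.1530*sin(-48°) = 15.1530*(-0.743145) = -11.2609

10.1393 - 11.2609i


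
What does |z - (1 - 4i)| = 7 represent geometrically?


|z - z0| = r is a circle with center z0 and radius r.
Center = (1, -4), radius = 7

Circle with center (1, -4) and radius 7


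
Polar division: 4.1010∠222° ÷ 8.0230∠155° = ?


r = 4.1010 / 8.0230 = 0.5112
theta = 222° - 155° = 67° = 67° (mod 360)

0.5112 cis(67°)


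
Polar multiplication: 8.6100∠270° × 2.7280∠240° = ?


r = 8.6100 * 2.7280 = 23.4881
theta = 270° + 240° = 510° = 150° (mod 360)

23.4881 cis(150°)


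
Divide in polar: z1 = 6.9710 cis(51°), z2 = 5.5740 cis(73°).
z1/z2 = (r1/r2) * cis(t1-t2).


r = 6.9710 / 5.5740 = 1.2506
theta = 51° - 73° = -22° = 338° (mod 360)

1.2506 cis(338°)


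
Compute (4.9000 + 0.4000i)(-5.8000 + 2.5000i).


Real = 4.9*(-5.8) - 0.4*2.5 = -28.42 - 1 = -29.42
Imag = 4.9*2.5 - (5.8)*0.4 = 12.25 - (2.32) = 9.93

-29.4200 + 9.9300i


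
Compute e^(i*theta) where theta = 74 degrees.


cos(74°) = 0.2756
sin(74°) = 0.9613

e^(i*74°) = 0.2756 + 0.9613i


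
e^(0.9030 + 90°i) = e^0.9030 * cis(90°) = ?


e^0.9030 = 2.4670
cos(90°) = 0
sin(90°) = 1
Real = 2.4670*0 = 0
Imag = 2.4670*1 = 2.4670

0 + 2.4670i


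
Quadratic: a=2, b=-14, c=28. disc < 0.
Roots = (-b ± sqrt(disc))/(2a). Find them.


disc = (-14)^2 - 4*2*28 = 196 - 224 = -28
sqrt(|disc|) = sqrt(28) = 5.2915
Real part = 14/(2*2) = 3.5000
Imag part = 5.2915/(2*2) = 1.3229

3.5000 ± 1.3229i


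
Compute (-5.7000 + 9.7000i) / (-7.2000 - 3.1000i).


Conjugate of z2 = -7.2000 + 3.1000i
Numerator: (-5.7000 + 9.7000i)(-7.2000 + 3.1000i) = 10.9700 - 87.5100i
Denominator: (-7.2)^2 + (-3.1)^2 = 61.45
Result = (10.9700 - 87.5100i)/61.45

0.1785 - 1.4241i


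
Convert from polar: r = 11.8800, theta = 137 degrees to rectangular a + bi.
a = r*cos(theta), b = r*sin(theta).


a = 11.8800*cos(137°) = 11.8800*(-0.731354) = -8.6885
b = 11.8800*sin(137°) = 11.8800*0.681998 = 8.1021

-8.6885 + 8.1021i


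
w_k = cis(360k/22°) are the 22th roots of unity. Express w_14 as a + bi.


Angle = 360*14/22 = 229.0909°
a = cos(229.0909°) = -0.6549
b = sin(229.0909°) = -0.7557

-0.6549 - 0.7557i


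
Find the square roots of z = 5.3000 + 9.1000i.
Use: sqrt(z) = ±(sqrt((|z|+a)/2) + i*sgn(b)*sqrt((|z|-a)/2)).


|z| = sqrt(28.09+82.81) = 10.5309
sqrt((|z|+a)/2) = sqrt((10.5309+5.3)/2) = sqrt(7.9155) = 2.8134
sqrt((|z|-a)/2) = sqrt((10.5309-5.3)/2) = sqrt(2.6155) = 1.6172

±(2.8134 + 1.6172i) i.e. 2.8134 + 1.6172i and -2.8134 - 1.6172i


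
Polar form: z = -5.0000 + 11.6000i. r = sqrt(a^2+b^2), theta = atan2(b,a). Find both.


r = sqrt(25+134.56) = sqrt(159.56) = 12.6317
theta = atan2(11.6, -5) = 113.3177 degrees

r = 12.6317, theta = 113.3177 degrees


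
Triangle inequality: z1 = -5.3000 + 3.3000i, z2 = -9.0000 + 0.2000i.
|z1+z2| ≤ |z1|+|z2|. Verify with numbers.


|z1| = sqrt((-5.3)^2 + 3.3^2) = sqrt(38.98) = 6.2434
|z2| = sqrt((-9)^2 + 0.2^2) = sqrt(81.04) = 9.0022
z1+z2 = -14.3000 + 3.5000i
|z1+z2| = sqrt(216.74) = 14.7221
|z1|+|z2| = 6.2434 + 9.0022 = 15.2456

|z1+z2| = 14.7221 ≤ |z1|+|z2| = 15.2456 (verified)


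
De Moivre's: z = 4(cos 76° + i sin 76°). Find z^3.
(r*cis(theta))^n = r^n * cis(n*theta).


r^3 = 4^3 = 64
n*theta = 3*76° = 228° = 228° (mod 360)
a = 64*cos(228°) = -42.8244
b = 64*sin(228°) = -47.5613

64 cis(228°) = -42.8244 - 47.5613i


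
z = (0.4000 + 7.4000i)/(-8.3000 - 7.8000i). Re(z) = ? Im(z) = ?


Multiply by conjugate: (0.4000 + 7.4000i)(-8.3000 + 7.8000i) / ((-8.3)^2 + (-7.8)^2)
Numerator real = 0.4*(-8.3) + 7.4*(-7.8) = -61.04
Numerator imag = 7.4*(-8.3) - 0.4*(-7.8) = -58.3
Denominator = 129.73
Re(z) = -61.04/129.73 = -0.4705
Im(z) = -58.3/129.73 = -0.4494

Re(z) = -0.4705, Im(z) = -0.4494


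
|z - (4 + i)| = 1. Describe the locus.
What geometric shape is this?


|z - z0| = r is a circle with center z0 and radius r.
Center = (4, 1), radius = 1

Circle with center (4, 1) and radius 1


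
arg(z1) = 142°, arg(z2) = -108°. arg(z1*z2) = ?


arg(z1*z2) = 142° - 108° = 34°
Normalized to (-180°, 180°]: 34°

34°


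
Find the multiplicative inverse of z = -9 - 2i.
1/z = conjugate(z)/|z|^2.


|z|^2 = 81+4 = 85
1/z = (-9 + 2i)/85

1/z = -0.1059 + 0.0235i


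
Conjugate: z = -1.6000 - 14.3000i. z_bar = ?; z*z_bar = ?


z_bar = -1.6000 + 14.3000i
z*z_bar = (-1.6)^2 + (-14.3)^2 = 2.56 + 204.49 = 207.05

z_bar = -1.6000 + 14.3000i, z*z_bar = 207.05


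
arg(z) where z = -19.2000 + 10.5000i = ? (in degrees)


Re = -19.2, Im = 10.5
arg = atan2(10.5, -19.2) = 151.3269 degrees

arg(z) = 151.3269 degrees


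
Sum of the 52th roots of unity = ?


The sum of all 52th roots of unity is 0.
Geometric series: (1 - w^52)/(1 - w) = (1-1)/(1-w) = 0 since w^52 = 1, w ≠ 1.
Alternatively: coefficient of z^51 in z^52 - 1 is 0.

0


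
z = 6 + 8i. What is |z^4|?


|z| = sqrt(36+64) = sqrt(100) = 10
|z^4| = |z|^4 = 10^4 = 10000

|z^4| = 10000


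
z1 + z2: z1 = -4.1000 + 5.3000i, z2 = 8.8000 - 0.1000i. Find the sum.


Real: -4.1 + 8.8 = 4.7
Imag: 5.3 - 0.1 = 5.2

4.7000 + 5.2000i


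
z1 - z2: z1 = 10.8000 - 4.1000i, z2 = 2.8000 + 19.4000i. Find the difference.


Real: 10.8 - 2.8 = 8
Imag: -4.1 - 19.4 = -23.5

8.0000 - 23.5000i


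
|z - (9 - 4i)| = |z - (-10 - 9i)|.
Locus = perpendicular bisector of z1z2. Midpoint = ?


Equal distances means the locus is the perpendicular bisector of z1 and z2.
Midpoint = ((9+(-10))/2, (-4+(-9))/2) = (-0.5000, -6.5000)

Perpendicular bisector through (-0.5000, -6.5000)


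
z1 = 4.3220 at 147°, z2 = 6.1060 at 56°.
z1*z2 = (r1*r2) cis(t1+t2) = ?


r = 4.3220 * 6.1060 = 26.3901
theta = 147° + 56° = 203° = 203° (mod 360)

26.3901 cis(203°)


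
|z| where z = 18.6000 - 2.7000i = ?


|z| = sqrt(18.6^2 + (-2.7)^2) = sqrt(345.96 + 7.29) = sqrt(353.25) = 18.7949

|z| = 18.7949


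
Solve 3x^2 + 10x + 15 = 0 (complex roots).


disc = 10^2 - 4*3*15 = 100 - 180 = -80
sqrt(|disc|) = sqrt(80) = 8.9443
Real part = -10/(2*3) = -1.6667
Imag part = 8.9443/(2*3) = 1.4907

-1.6667 ± 1.4907i


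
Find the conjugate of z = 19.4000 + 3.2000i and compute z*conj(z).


z_bar = 19.4000 - 3.2000i
z*z_bar = 19.4^2 + 3.2^2 = 376.36 + 10.24 = 386.6

z_bar = 19.4000 - 3.2000i, z*z_bar = 386.6


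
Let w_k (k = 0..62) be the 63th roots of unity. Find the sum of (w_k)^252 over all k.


The roots are w_k = w^k with w = e^(2*pi*i/63), and (w^k)^252 = (w^252)^k.
So S = 1 + u + u^2 + ... + u^(62) with u = w^252.
252 = 4*63 + 0, so 252 is a multiple of 63 and u = (w^63)^4 = 1.
Every one of the 63 terms equals 1: S = 63

S = 63


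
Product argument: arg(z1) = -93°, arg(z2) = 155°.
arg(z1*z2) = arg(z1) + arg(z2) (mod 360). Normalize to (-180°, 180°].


arg(z1*z2) = -93° + 155° = 62°
Normalized to (-180°, 180°]: 62°

62°


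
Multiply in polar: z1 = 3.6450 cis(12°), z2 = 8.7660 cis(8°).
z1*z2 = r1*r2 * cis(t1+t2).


r = 3.6450 * 8.7660 = 31.9521
theta = 12° + 8° = 20° = 20° (mod 360)

31.9521 cis(20°)


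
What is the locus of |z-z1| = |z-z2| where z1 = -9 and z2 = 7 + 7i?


Equal distances means the locus is the perpendicular bisector of z1 and z2.
Midpoint = ((-9+7)/2, (0+7)/2) = (-1.0000, 3.5000)

Perpendicular bisector through (-1.0000, 3.5000)


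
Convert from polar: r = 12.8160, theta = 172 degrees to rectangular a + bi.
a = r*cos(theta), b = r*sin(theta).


a = 12.8160*cos(172°) = 12.8160*(-0.99027) = -12.6913
b = 12.8160*sin(172°) = 12.8160*0.13917 = 1.7836

-12.6913 + 1.7836i


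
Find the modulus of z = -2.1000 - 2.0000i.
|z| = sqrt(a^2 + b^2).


|z| = sqrt((-2.1)^2 + (-2)^2) = sqrt(4.41 + 4) = sqrt(8.41) = 2.9000

|z| = 2.9000


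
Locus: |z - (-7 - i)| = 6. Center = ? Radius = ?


|z - z0| = r is a circle with center z0 and radius r.
Center = (-7, -1), radius = 6

Circle with center (-7, -1) and radius 6


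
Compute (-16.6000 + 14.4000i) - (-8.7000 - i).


Real: -16.6 + 8.7 = -7.9
Imag: 14.4 + 1 = 15.4

-7.9000 + 15.4000i


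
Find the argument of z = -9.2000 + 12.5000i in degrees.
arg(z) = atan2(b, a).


Re = -9.2, Im = 12.5
arg = atan2(12.5, -9.2) = 126.3531 degrees

arg(z) = 126.3531 degrees


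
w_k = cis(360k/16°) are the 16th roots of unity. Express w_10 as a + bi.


Angle = 360*10/16 = 225°
a = cos(225°) = -0.7071
b = sin(225°) = -0.7071

-0.7071 - 0.7071i


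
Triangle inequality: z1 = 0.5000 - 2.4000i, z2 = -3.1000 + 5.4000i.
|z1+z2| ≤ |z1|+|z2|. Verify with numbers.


|z1| = sqrt(0.5^2 + (-2.4)^2) = sqrt(6.01) = 2.4515
|z2| = sqrt((-3.1)^2 + 5.4^2) = sqrt(38.77) = 6.2266
z1+z2 = -2.6000 + 3.0000i
|z1+z2| = sqrt(15.76) = 3.9699
|z1|+|z2| = 2.4515 + 6.2266 = 8.6781

|z1+z2| = 3.9699 ≤ |z1|+|z2| = 8.6781 (verified)


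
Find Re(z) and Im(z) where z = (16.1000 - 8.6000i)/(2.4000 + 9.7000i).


Multiply by conjugate: (16.1000 - 8.6000i)(2.4000 - 9.7000i) / (2.4^2 + 9.7^2)
Numerator real = 16.1*2.4 - (8.6)*9.7 = -44.78
Numerator imag = -8.6*2.4 - 16.1*9.7 = -176.81
Denominator = 99.85
Re(z) = -44.78/99.85 = -0.4485
Im(z) = -176.81/99.85 = -1.7708

Re(z) = -0.4485, Im(z) = -1.7708


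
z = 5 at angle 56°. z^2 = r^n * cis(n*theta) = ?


r^2 = 5^2 = 25
n*theta = 2*56° = 112° = 112° (mod 360)
a = 25*cos(112°) = -9.3652
b = 25*sin(112°) = 23.1796

25 cis(112°) = -9.3652 + 23.1796i


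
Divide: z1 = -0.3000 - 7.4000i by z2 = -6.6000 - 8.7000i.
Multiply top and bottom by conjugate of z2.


Conjugate of z2 = -6.6000 + 8.7000i
Numerator: (-0.3000 - 7.4000i)(-6.6000 + 8.7000i) = 66.3600 + 46.2300i
Denominator: (-6.6)^2 + (-8.7)^2 = 119.25
Result = (66.3600 + 46.2300i)/119.25

0.5565 + 0.3877i


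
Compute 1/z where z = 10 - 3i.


|z|^2 = 100+9 = 109
1/z = (10 + 3i)/109

1/z = 0.0917 + 0.0275i


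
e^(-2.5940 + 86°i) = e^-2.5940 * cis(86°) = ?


e^-2.5940 = 0.0747
cos(86°) = 0.0698
sin(86°) = 0.9976
Real = 0.0747*0.0698 = 0.0052
Imag = 0.0747*0.9976 = 0.0745

0.0052 + 0.0745i


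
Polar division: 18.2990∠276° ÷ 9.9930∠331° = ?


r = 18.2990 / 9.9930 = 1.8312
theta = 276° - 331° = -55° = 305° (mod 360)

1.8312 cis(305°)


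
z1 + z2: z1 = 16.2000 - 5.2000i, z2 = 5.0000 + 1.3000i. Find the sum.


Real: 16.2 + 5 = 21.2
Imag: -5.2 + 1.3 = -3.9

21.2000 - 3.9000i


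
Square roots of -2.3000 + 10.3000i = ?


|z| = sqrt(5.29+106.09) = 10.5537
sqrt((|z|+a)/2) = sqrt((10.5537+(-2.3))/2) = sqrt(4.1268) = 2.0315
sqrt((|z|-a)/2) = sqrt((10.5537-(-2.3))/2) = sqrt(6.4268) = 2.5351

±(2.0315 + 2.5351i) i.e. 2.0315 + 2.5351i and -2.0315 - 2.5351i


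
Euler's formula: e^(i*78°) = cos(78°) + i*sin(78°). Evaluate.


cos(78°) = 0.2079
sin(78°) = 0.9781

e^(i*78°) = 0.2079 + 0.9781i


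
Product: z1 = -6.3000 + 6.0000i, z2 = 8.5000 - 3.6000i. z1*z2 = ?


Real = -6.3*8.5 - 6*(-3.6) = -53.55 - (-21.6) = -31.95
Imag = -6.3*(-3.6) + 8.5*6 = 22.68 + 51 = 73.68

-31.9500 + 73.6800i


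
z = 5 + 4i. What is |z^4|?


|z| = sqrt(25+16) = sqrt(41) = 6.4031
|z^4| = |z|^4 = (sqrt(41))^4 = 41^2 = 1681

|z^4| = 1681


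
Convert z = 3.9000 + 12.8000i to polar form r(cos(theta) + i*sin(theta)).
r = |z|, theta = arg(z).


r = sqrt(15.21+163.84) = sqrt(179.05) = 13.3810
theta = atan2(12.8, 3.9) = 73.0547 degrees

r = 13.3810, theta = 73.0547 degrees


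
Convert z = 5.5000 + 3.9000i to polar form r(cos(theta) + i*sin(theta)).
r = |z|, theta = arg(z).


r = sqrt(30.25+15.21) = sqrt(45.46) = 6.7424
theta = atan2(3.9, 5.5) = 35.3401 degrees

r = 6.7424, theta = 35.3401 degrees


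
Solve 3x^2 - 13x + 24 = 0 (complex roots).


disc = (-13)^2 - 4*3*24 = 169 - 288 = -119
sqrt(|disc|) = sqrt(119) = 10.9087
Real part = 13/(2*3) = 2.1667
Imag part = 10.9087/(2*3) = 1.8181

2.1667 ± 1.8181i


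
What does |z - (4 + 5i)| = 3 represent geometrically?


|z - z0| = r is a circle with center z0 and radius r.
Center = (4, 5), radius = 3

Circle with center (4, 5) and radius 3


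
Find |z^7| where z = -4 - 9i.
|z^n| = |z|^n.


|z| = sqrt(16+81) = sqrt(97) = 9.8489
|z^7| = |z|^7 = (sqrt(97))^7 = 97^3 * sqrt(97) = 912673*sqrt(97)

|z^7| = 912673*sqrt(97) ≈ 8988786.5965


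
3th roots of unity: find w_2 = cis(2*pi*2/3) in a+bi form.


Angle = 360*2/3 = 240°
a = cos(240°) = -0.5000
b = sin(240°) = -0.8660

-0.5000 - 0.8660i


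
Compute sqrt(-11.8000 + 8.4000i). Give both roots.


|z| = sqrt(139.24+70.56) = 14.4845
sqrt((|z|+a)/2) = sqrt((14.4845+(-11.8))/2) = sqrt(1.3422) = 1.1585
sqrt((|z|-a)/2) = sqrt((14.4845-(-11.8))/2) = sqrt(13.1422) = 3.6252

±(1.1585 + 3.6252i) i.e. 1.1585 + 3.6252i and -1.1585 - 3.6252i


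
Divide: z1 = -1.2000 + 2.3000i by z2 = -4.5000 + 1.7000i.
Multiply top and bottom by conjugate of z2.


Conjugate of z2 = -4.5000 - 1.7000i
Numerator: (-1.2000 + 2.3000i)(-4.5000 - 1.7000i) = 9.3100 - 8.3100i
Denominator: (-4.5)^2 + 1.7^2 = 23.14
Result = (9.3100 - 8.3100i)/23.14

0.4023 - 0.3591i


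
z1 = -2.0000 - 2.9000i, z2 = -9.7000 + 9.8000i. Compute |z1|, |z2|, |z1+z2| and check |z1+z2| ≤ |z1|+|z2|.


|z1| = sqrt((-2)^2 + (-2.9)^2) = sqrt(12.41) = 3.5228
|z2| = sqrt((-9.7)^2 + 9.8^2) = sqrt(190.13) = 13.7888
z1+z2 = -11.7000 + 6.9000i
|z1+z2| = sqrt(184.5) = 13.5831
|z1|+|z2| = 3.5228 + 13.7888 = 17.3116

|z1+z2| = 13.5831 ≤ |z1|+|z2| = 17.3116 (verified)


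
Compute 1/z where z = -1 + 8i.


|z|^2 = 1+64 = 65
1/z = (-1 - 8i)/65

1/z = -0.0154 - 0.1231i


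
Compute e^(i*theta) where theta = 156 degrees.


cos(156°) = -0.9135
sin(156°) = 0.4067

e^(i*156°) = -0.9135 + 0.4067i


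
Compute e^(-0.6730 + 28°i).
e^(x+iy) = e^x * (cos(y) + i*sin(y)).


e^-0.6730 = 0.5102
cos(28°) = 0.8829
sin(28°) = 0.4695
Real = 0.5102*0.8829 = 0.4505
Imag = 0.5102*0.4695 = 0.2395

0.4505 + 0.2395i


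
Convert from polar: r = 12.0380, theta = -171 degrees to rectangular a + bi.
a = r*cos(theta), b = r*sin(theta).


a = 12.0380*cos(-171°) = 12.0380*(-0.98769) = -11.8898
b = 12.0380*sin(-171°) = 12.0380*(-0.156434) = -1.8832

-11.8898 - 1.8832i


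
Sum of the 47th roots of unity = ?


The sum of all 47th roots of unity is 0.
Geometric series: (1 - w^47)/(1 - w) = (1-1)/(1-w) = 0 since w^47 = 1, w ≠ 1.
Alternatively: coefficient of z^46 in z^47 - 1 is 0.

0


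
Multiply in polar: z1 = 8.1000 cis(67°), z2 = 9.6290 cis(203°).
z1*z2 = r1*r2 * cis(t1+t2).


r = 8.1000 * 9.6290 = 77.9949
theta = 67° + 203° = 270° = 270° (mod 360)

77.9949 cis(270°)


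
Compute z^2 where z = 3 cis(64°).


r^2 = 3^2 = 9
n*theta = 2*64° = 128° = 128° (mod 360)
a = 9*cos(128°) = -5.5410
b = 9*sin(128°) = 7.0921

9 cis(128°) = -5.5410 + 7.0921i


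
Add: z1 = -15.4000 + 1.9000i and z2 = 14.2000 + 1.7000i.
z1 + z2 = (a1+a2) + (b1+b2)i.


Real: -15.4 + 14.2 = -1.2
Imag: 1.9 + 1.7 = 3.6

-1.2000 + 3.6000i


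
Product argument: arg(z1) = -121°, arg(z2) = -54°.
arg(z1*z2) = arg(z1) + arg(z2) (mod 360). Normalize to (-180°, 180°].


arg(z1*z2) = -121° - 54° = -175°
Normalized to (-180°, 180°]: -175°

-175°


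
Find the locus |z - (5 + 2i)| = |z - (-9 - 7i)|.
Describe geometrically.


Equal distances means the locus is the perpendicular bisector of z1 and z2.
Midpoint = ((5+(-9))/2, (2+(-7))/2) = (-2.0000, -2.5000)

Perpendicular bisector through (-2.0000, -2.5000)


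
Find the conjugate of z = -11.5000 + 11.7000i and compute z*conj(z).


z_bar = -11.5000 - 11.7000i
z*z_bar = (-11.5)^2 + 11.7^2 = 132.25 + 136.89 = 269.14

z_bar = -11.5000 - 11.7000i, z*z_bar = 269.14


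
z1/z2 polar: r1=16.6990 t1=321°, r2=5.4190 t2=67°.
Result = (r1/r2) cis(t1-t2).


r = 16.6990 / 5.4190 = 3.0816
theta = 321° - 67° = 254° = 254° (mod 360)

3.0816 cis(254°)


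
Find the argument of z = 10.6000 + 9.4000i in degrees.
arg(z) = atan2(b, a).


Re = 10.6, Im = 9.4
arg = atan2(9.4, 10.6) = 41.5664 degrees

arg(z) = 41.5664 degrees


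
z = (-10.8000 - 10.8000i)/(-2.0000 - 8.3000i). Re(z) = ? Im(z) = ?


Multiply by conjugate: (-10.8000 - 10.8000i)(-2.0000 + 8.3000i) / ((-2)^2 + (-8.3)^2)
Numerator real = -10.8*(-2) - (10.8)*(-8.3) = 111.24
Numerator imag = -10.8*(-2) - (-10.8)*(-8.3) = -68.04
Denominator = 72.89
Re(z) = 111.24/72.89 = 1.5261
Im(z) = -68.04/72.89 = -0.9335

Re(z) = 1.5261, Im(z) = -0.9335


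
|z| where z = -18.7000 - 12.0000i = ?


|z| = sqrt((-18.7)^2 + (-12)^2) = sqrt(349.69 + 144) = sqrt(493.69) = 22.2191

|z| = 22.2191


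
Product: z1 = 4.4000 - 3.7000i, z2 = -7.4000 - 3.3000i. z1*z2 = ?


Real = 4.4*(-7.4) - (-3.7)*(-3.3) = -32.56 - 12.21 = -44.77
Imag = 4.4*(-3.3) - (7.4)*(-3.7) = -14.52 + 27.38 = 12.86

-44.7700 + 12.8600i


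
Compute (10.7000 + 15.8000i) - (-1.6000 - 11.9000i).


Real: 10.7 + 1.6 = 12.3
Imag: 15.8 + 11.9 = 27.7

12.3000 + 27.7000i


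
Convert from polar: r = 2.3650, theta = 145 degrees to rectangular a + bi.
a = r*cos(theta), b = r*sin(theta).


a = 2.3650*cos(145°) = 2.3650*(-0.81915) = -1.9373
b = 2.3650*sin(145°) = 2.3650*0.57358 = 1.3565

-1.9373 + 1.3565i


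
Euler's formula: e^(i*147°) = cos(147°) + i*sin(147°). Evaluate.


cos(147°) = -0.8387
sin(147°) = 0.5446

e^(i*147°) = -0.8387 + 0.5446i


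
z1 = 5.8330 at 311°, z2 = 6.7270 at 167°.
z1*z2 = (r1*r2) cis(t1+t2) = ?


r = 5.8330 * 6.7270 = 39.2386
theta = 311° + 167° = 478° = 118° (mod 360)

39.2386 cis(118°)


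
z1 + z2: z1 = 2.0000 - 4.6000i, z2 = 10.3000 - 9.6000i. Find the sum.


Real: 2 + 10.3 = 12.3
Imag: -4.6 - 9.6 = -14.2

12.3000 - 14.2000i


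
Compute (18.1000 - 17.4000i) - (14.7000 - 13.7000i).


Real: 18.1 - 14.7 = 3.4
Imag: -17.4 + 13.7 = -3.7

3.4000 - 3.7000i


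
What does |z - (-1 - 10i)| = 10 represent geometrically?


|z - z0| = r is a circle with center z0 and radius r.
Center = (-1, -10), radius = 10

Circle with center (-1, -10) and radius 10


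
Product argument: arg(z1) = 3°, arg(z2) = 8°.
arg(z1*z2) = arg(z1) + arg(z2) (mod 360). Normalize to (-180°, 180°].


arg(z1*z2) = 3° + 8° = 11°
Normalized to (-180°, 180°]: 11°

11°


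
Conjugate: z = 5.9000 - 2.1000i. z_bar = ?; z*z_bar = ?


z_bar = 5.9000 + 2.1000i
z*z_bar = 5.9^2 + (-2.1)^2 = 34.81 + 4.41 = 39.22

z_bar = 5.9000 + 2.1000i, z*z_bar = 39.22


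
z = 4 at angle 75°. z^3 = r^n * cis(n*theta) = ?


r^3 = 4^3 = 64
n*theta = 3*75° = 225° = 225° (mod 360)
a = 64*cos(225°) = -45.2548
b = 64*sin(225°) = -45.2548

64 cis(225°) = -45.2548 - 45.2548i


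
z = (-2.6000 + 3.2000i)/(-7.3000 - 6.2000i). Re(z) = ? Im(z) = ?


Multiply by conjugate: (-2.6000 + 3.2000i)(-7.3000 + 6.2000i) / ((-7.3)^2 + (-6.2)^2)
Numerator real = -2.6*(-7.3) + 3.2*(-6.2) = -0.86
Numerator imag = 3.2*(-7.3) - (-2.6)*(-6.2) = -39.48
Denominator = 91.73
Re(z) = -0.86/91.73 = -0.0094
Im(z) = -39.48/91.73 = -0.4304

Re(z) = -0.0094, Im(z) = -0.4304


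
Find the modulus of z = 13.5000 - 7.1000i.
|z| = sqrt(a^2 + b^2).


|z| = sqrt(13.5^2 + (-7.1)^2) = sqrt(182.25 + 50.41) = sqrt(232.66) = 15.2532

|z| = 15.2532


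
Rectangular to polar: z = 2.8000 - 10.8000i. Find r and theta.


r = sqrt(7.84+116.64) = sqrt(124.48) = 11.1571
theta = atan2(-10.8, 2.8) = -75.4655 degrees

r = 11.1571, theta = -75.4655 degrees


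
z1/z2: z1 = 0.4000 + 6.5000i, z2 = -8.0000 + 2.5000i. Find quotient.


Conjugate of z2 = -8.0000 - 2.5000i
Numerator: (0.4000 + 6.5000i)(-8.0000 - 2.5000i) = 13.0500 - 53.0000i
Denominator: (-8)^2 + 2.5^2 = 70.25
Result = (13.0500 - 53.0000i)/70.25

0.1858 - 0.7544i


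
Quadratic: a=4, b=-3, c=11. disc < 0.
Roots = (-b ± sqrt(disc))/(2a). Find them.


disc = (-3)^2 - 4*4*11 = 9 - 176 = -167
sqrt(|disc|) = sqrt(167) = 12.9228
Real part = 3/(2*4) = 0.3750
Imag part = 12.9228/(2*4) = 1.6154

0.3750 ± 1.6154i
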